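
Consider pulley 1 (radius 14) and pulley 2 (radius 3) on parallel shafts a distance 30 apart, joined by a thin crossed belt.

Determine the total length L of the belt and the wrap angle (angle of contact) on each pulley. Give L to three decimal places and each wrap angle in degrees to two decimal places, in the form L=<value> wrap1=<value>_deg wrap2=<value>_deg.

crossed belt: β = asin((r1+r2)/C) = asin(17/30) = 34.5181°
wrap1 = wrap2 = π + 2β = 249.0362°
tangent length = C·cosβ = 24.7184
L = (r1+r2)·wrap + 2·C·cosβ = 17·4.3465 + 2·24.7184 = 123.3274

L=123.327 wrap1=249.04_deg wrap2=249.04_deg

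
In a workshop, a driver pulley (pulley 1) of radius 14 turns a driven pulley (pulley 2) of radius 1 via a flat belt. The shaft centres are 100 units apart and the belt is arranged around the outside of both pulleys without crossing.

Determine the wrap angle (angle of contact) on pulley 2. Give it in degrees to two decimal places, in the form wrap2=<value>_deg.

open belt: β = asin((r2−r1)/C) = asin(-13/100) = -7.4696°
wrap1 = π − 2β = 194.9392°
wrap2 = π + 2β = 165.0608°

wrap2=165.06_deg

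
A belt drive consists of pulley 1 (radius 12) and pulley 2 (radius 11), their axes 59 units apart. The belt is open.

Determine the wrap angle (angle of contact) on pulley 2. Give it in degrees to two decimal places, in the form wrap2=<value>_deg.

wrap2=178.06_deg

open belt: β = asin((r2−r1)/C) = asin(-1/59) = -0.9712°
wrap1 = π − 2β = 181.9423°
wrap2 = π + 2β = 178.0577°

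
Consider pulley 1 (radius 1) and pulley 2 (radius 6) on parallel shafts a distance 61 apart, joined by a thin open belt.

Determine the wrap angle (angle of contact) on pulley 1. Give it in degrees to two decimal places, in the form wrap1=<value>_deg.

open belt: β = asin((r2−r1)/C) = asin(5/61) = 4.7017°
wrap1 = π − 2β = 170.5967°
wrap2 = π + 2β = 189.4033°

wrap1=170.60_deg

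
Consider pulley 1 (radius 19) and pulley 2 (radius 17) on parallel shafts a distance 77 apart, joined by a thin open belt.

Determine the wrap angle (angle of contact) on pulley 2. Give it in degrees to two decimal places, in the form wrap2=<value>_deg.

wrap2=177.02_deg

open belt: β = asin((r2−r1)/C) = asin(-2/77) = -1.4884°
wrap1 = π − 2β = 182.9767°
wrap2 = π + 2β = 177.0233°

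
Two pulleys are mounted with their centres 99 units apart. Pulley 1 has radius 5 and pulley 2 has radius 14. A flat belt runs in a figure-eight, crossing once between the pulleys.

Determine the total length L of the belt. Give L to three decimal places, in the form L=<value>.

crossed belt: β = asin((r1+r2)/C) = asin(19/99) = 11.0648°
wrap1 = wrap2 = π + 2β = 202.1296°
tangent length = C·cosβ = 97.1597
L = (r1+r2)·wrap + 2·C·cosβ = 19·3.5278 + 2·97.1597 = 261.3480

L=261.348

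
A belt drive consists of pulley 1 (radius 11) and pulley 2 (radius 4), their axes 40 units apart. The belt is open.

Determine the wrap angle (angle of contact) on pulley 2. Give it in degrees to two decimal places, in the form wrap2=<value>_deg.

wrap2=159.84_deg

open belt: β = asin((r2−r1)/C) = asin(-7/40) = -10.0787°
wrap1 = π − 2β = 200.1573°
wrap2 = π + 2β = 159.8427°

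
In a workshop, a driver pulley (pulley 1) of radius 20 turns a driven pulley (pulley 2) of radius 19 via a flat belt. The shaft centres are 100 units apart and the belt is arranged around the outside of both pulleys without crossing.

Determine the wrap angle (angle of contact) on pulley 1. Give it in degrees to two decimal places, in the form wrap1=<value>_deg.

wrap1=181.15_deg

open belt: β = asin((r2−r1)/C) = asin(-1/100) = -0.5730°
wrap1 = π − 2β = 181.1459°
wrap2 = π + 2β = 178.8541°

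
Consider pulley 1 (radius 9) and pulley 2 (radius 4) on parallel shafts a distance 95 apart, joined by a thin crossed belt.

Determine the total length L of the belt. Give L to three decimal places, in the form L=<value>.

L=232.622

crossed belt: β = asin((r1+r2)/C) = asin(13/95) = 7.8652°
wrap1 = wrap2 = π + 2β = 195.7303°
tangent length = C·cosβ = 94.1063
L = (r1+r2)·wrap + 2·C·cosβ = 13·3.4161 + 2·94.1063 = 232.6224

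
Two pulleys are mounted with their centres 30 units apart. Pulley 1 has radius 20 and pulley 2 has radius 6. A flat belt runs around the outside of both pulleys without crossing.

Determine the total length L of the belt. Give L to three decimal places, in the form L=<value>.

L=148.342

open belt: β = asin((r2−r1)/C) = asin(-14/30) = -27.8181°
wrap1 = π − 2β = 235.6363°
wrap2 = π + 2β = 124.3637°
tangent length = C·cosβ = 26.5330
L = r1·wrap1 + r2·wrap2 + 2·C·cosβ = 20·4.1126 + 6·2.1706 + 2·26.5330 = 148.3419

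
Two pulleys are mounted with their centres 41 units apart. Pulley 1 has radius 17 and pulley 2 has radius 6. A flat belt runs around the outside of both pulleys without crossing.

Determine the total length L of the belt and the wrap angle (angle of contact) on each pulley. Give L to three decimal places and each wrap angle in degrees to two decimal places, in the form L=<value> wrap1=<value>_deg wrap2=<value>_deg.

L=157.226 wrap1=211.13_deg wrap2=148.87_deg

open belt: β = asin((r2−r1)/C) = asin(-11/41) = -15.5627°
wrap1 = π − 2β = 211.1254°
wrap2 = π + 2β = 148.8746°
tangent length = C·cosβ = 39.4968
L = r1·wrap1 + r2·wrap2 + 2·C·cosβ = 17·3.6848 + 6·2.5984 + 2·39.4968 = 157.2259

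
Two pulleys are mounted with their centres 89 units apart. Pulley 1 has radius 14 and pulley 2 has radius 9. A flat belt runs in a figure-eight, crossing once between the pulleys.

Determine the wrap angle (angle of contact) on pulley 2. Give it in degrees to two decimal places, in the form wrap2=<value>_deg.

crossed belt: β = asin((r1+r2)/C) = asin(23/89) = 14.9767°
wrap1 = wrap2 = π + 2β = 209.9535°

wrap2=209.95_deg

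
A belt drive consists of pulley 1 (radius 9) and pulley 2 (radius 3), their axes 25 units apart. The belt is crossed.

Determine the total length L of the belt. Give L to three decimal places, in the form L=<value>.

L=93.578

crossed belt: β = asin((r1+r2)/C) = asin(12/25) = 28.6854°
wrap1 = wrap2 = π + 2β = 237.3708°
tangent length = C·cosβ = 21.9317
L = (r1+r2)·wrap + 2·C·cosβ = 12·4.1429 + 2·21.9317 = 93.5782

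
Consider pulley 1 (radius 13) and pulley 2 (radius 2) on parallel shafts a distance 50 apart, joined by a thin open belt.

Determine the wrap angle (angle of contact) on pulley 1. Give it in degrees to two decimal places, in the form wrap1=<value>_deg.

open belt: β = asin((r2−r1)/C) = asin(-11/50) = -12.7090°
wrap1 = π − 2β = 205.4181°
wrap2 = π + 2β = 154.5819°

wrap1=205.42_deg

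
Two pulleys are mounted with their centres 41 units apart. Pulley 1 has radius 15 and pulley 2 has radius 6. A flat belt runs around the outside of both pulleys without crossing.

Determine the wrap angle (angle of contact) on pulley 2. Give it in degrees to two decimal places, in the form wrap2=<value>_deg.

open belt: β = asin((r2−r1)/C) = asin(-9/41) = -12.6804°
wrap1 = π − 2β = 205.3608°
wrap2 = π + 2β = 154.6392°

wrap2=154.64_deg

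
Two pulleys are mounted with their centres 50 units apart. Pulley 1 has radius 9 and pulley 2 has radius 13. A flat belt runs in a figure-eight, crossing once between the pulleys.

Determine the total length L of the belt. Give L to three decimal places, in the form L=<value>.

crossed belt: β = asin((r1+r2)/C) = asin(22/50) = 26.1039°
wrap1 = wrap2 = π + 2β = 232.2078°
tangent length = C·cosβ = 44.8999
L = (r1+r2)·wrap + 2·C·cosβ = 22·4.0528 + 2·44.8999 = 178.9612

L=178.961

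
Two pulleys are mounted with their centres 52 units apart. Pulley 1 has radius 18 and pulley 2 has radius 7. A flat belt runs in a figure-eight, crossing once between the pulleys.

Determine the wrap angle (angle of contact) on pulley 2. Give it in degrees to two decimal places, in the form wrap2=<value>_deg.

crossed belt: β = asin((r1+r2)/C) = asin(25/52) = 28.7357°
wrap1 = wrap2 = π + 2β = 237.4713°

wrap2=237.47_deg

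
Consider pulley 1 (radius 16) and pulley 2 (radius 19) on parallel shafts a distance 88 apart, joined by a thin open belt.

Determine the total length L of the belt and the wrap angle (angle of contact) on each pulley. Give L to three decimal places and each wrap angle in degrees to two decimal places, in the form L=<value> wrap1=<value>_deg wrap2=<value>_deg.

L=286.058 wrap1=176.09_deg wrap2=183.91_deg

open belt: β = asin((r2−r1)/C) = asin(3/88) = 1.9536°
wrap1 = π − 2β = 176.0927°
wrap2 = π + 2β = 183.9073°
tangent length = C·cosβ = 87.9488
L = r1·wrap1 + r2·wrap2 + 2·C·cosβ = 16·3.0734 + 19·3.2098 + 2·87.9488 = 286.0580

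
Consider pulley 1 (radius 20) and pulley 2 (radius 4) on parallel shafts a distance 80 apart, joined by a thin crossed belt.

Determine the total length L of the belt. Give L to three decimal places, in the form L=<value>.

crossed belt: β = asin((r1+r2)/C) = asin(24/80) = 17.4576°
wrap1 = wrap2 = π + 2β = 214.9152°
tangent length = C·cosβ = 76.3151
L = (r1+r2)·wrap + 2·C·cosβ = 24·3.7510 + 2·76.3151 = 242.6537

L=242.654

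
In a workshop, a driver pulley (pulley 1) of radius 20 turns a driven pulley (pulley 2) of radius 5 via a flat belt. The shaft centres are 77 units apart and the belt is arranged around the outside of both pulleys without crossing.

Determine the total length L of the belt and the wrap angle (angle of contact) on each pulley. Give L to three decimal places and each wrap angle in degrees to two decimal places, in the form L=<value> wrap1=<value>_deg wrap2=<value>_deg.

L=235.471 wrap1=202.47_deg wrap2=157.53_deg

open belt: β = asin((r2−r1)/C) = asin(-15/77) = -11.2333°
wrap1 = π − 2β = 202.4667°
wrap2 = π + 2β = 157.5333°
tangent length = C·cosβ = 75.5248
L = r1·wrap1 + r2·wrap2 + 2·C·cosβ = 20·3.5337 + 5·2.7495 + 2·75.5248 = 235.4712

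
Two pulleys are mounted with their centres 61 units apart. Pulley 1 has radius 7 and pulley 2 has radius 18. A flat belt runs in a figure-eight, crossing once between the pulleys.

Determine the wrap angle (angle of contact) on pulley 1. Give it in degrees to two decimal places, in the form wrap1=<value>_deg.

wrap1=228.39_deg

crossed belt: β = asin((r1+r2)/C) = asin(25/61) = 24.1945°
wrap1 = wrap2 = π + 2β = 228.3891°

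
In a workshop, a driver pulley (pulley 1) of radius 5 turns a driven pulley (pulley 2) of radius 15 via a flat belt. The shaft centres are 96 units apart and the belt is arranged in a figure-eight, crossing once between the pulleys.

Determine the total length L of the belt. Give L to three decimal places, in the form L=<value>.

crossed belt: β = asin((r1+r2)/C) = asin(20/96) = 12.0247°
wrap1 = wrap2 = π + 2β = 204.0494°
tangent length = C·cosβ = 93.8936
L = (r1+r2)·wrap + 2·C·cosβ = 20·3.5613 + 2·93.8936 = 259.0138

L=259.014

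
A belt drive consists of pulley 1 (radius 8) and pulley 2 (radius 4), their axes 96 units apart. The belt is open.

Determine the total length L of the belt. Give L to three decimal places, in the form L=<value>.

open belt: β = asin((r2−r1)/C) = asin(-4/96) = -2.3880°
wrap1 = π − 2β = 184.7760°
wrap2 = π + 2β = 175.2240°
tangent length = C·cosβ = 95.9166
L = r1·wrap1 + r2·wrap2 + 2·C·cosβ = 8·3.2250 + 4·3.0582 + 2·95.9166 = 229.8658

L=229.866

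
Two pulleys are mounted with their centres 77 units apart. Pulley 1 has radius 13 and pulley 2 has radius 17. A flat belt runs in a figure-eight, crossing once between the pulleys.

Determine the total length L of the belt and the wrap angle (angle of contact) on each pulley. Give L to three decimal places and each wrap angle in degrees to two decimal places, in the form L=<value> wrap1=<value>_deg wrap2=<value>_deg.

crossed belt: β = asin((r1+r2)/C) = asin(30/77) = 22.9303°
wrap1 = wrap2 = π + 2β = 225.8605°
tangent length = C·cosβ = 70.9154
L = (r1+r2)·wrap + 2·C·cosβ = 30·3.9420 + 2·70.9154 = 260.0912

L=260.091 wrap1=225.86_deg wrap2=225.86_deg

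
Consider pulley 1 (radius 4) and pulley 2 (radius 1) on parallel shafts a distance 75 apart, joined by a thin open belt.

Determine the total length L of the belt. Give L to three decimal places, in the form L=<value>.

open belt: β = asin((r2−r1)/C) = asin(-3/75) = -2.2924°
wrap1 = π − 2β = 184.5849°
wrap2 = π + 2β = 175.4151°
tangent length = C·cosβ = 74.9400
L = r1·wrap1 + r2·wrap2 + 2·C·cosβ = 4·3.2216 + 1·3.0616 + 2·74.9400 = 165.8280

L=165.828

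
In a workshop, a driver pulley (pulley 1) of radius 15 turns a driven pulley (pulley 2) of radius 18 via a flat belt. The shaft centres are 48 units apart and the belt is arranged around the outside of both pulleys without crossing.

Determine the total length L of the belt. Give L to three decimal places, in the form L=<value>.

L=199.860

open belt: β = asin((r2−r1)/C) = asin(3/48) = 3.5833°
wrap1 = π − 2β = 172.8334°
wrap2 = π + 2β = 187.1666°
tangent length = C·cosβ = 47.9062
L = r1·wrap1 + r2·wrap2 + 2·C·cosβ = 15·3.0165 + 18·3.2667 + 2·47.9062 = 199.8601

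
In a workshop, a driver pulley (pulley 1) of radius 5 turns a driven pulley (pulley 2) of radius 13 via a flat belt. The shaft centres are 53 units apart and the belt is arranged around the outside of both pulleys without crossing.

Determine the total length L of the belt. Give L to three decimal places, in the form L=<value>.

open belt: β = asin((r2−r1)/C) = asin(8/53) = 8.6816°
wrap1 = π − 2β = 162.6368°
wrap2 = π + 2β = 197.3632°
tangent length = C·cosβ = 52.3927
L = r1·wrap1 + r2·wrap2 + 2·C·cosβ = 5·2.8385 + 13·3.4446 + 2·52.3927 = 163.7585

L=163.759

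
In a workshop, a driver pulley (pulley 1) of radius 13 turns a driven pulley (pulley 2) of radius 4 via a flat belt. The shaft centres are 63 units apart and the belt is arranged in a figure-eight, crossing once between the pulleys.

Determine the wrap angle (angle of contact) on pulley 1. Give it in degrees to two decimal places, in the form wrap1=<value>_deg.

crossed belt: β = asin((r1+r2)/C) = asin(17/63) = 15.6548°
wrap1 = wrap2 = π + 2β = 211.3096°

wrap1=211.31_deg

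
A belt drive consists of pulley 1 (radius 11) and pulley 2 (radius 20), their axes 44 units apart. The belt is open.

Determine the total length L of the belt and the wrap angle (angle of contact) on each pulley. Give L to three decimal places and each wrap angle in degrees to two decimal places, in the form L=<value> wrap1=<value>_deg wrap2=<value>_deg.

open belt: β = asin((r2−r1)/C) = asin(9/44) = 11.8029°
wrap1 = π − 2β = 156.3942°
wrap2 = π + 2β = 203.6058°
tangent length = C·cosβ = 43.0697
L = r1·wrap1 + r2·wrap2 + 2·C·cosβ = 11·2.7296 + 20·3.5536 + 2·43.0697 = 187.2368

L=187.237 wrap1=156.39_deg wrap2=203.61_deg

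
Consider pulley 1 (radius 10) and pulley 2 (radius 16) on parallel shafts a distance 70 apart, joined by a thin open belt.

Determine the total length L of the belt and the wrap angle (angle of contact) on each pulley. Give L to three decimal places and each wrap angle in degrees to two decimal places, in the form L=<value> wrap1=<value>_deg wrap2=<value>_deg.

open belt: β = asin((r2−r1)/C) = asin(6/70) = 4.9171°
wrap1 = π − 2β = 170.1658°
wrap2 = π + 2β = 189.8342°
tangent length = C·cosβ = 69.7424
L = r1·wrap1 + r2·wrap2 + 2·C·cosβ = 10·2.9700 + 16·3.3132 + 2·69.7424 = 222.1960

L=222.196 wrap1=170.17_deg wrap2=189.83_deg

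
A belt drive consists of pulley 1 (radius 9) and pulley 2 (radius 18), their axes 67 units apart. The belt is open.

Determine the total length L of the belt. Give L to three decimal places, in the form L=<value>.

L=220.034

open belt: β = asin((r2−r1)/C) = asin(9/67) = 7.7198°
wrap1 = π − 2β = 164.5604°
wrap2 = π + 2β = 195.4396°
tangent length = C·cosβ = 66.3928
L = r1·wrap1 + r2·wrap2 + 2·C·cosβ = 9·2.8721 + 18·3.4111 + 2·66.3928 = 220.0338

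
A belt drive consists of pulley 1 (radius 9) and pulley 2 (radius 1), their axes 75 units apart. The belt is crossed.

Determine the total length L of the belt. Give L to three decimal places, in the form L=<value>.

crossed belt: β = asin((r1+r2)/C) = asin(10/75) = 7.6623°
wrap1 = wrap2 = π + 2β = 195.3245°
tangent length = C·cosβ = 74.3303
L = (r1+r2)·wrap + 2·C·cosβ = 10·3.4091 + 2·74.3303 = 182.7512

L=182.751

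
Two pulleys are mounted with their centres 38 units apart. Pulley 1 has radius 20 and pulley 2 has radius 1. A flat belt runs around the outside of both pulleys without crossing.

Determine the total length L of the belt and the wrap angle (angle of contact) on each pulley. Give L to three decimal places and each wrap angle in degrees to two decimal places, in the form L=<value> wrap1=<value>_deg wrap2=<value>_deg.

L=151.688 wrap1=240.00_deg wrap2=120.00_deg

open belt: β = asin((r2−r1)/C) = asin(-19/38) = -30.0000°
wrap1 = π − 2β = 240.0000°
wrap2 = π + 2β = 120.0000°
tangent length = C·cosβ = 32.9090
L = r1·wrap1 + r2·wrap2 + 2·C·cosβ = 20·4.1888 + 1·2.0944 + 2·32.9090 = 151.6881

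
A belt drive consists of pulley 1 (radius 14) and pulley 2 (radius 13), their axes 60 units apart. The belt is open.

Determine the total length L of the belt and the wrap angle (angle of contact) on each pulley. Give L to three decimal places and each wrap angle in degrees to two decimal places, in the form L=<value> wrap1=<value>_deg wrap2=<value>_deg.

L=204.840 wrap1=181.91_deg wrap2=178.09_deg

open belt: β = asin((r2−r1)/C) = asin(-1/60) = -0.9550°
wrap1 = π − 2β = 181.9099°
wrap2 = π + 2β = 178.0901°
tangent length = C·cosβ = 59.9917
L = r1·wrap1 + r2·wrap2 + 2·C·cosβ = 14·3.1749 + 13·3.1083 + 2·59.9917 = 204.8397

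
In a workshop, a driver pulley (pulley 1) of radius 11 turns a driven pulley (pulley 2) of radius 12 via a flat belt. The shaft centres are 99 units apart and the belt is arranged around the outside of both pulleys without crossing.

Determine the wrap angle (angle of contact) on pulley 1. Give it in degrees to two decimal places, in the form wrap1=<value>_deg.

open belt: β = asin((r2−r1)/C) = asin(1/99) = 0.5788°
wrap1 = π − 2β = 178.8425°
wrap2 = π + 2β = 181.1575°

wrap1=178.84_deg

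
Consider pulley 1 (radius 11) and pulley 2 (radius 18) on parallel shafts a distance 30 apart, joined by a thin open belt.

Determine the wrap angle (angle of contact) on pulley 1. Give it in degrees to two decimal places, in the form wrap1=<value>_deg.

wrap1=153.01_deg

open belt: β = asin((r2−r1)/C) = asin(7/30) = 13.4934°
wrap1 = π − 2β = 153.0132°
wrap2 = π + 2β = 206.9868°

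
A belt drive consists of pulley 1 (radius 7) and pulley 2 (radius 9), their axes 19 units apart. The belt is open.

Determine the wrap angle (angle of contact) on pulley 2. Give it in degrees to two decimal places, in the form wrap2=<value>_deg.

wrap2=192.08_deg

open belt: β = asin((r2−r1)/C) = asin(2/19) = 6.0423°
wrap1 = π − 2β = 167.9153°
wrap2 = π + 2β = 192.0847°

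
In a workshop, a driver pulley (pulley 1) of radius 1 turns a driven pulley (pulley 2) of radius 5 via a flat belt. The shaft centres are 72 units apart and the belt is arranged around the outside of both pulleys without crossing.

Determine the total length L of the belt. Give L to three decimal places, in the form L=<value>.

L=163.072

open belt: β = asin((r2−r1)/C) = asin(4/72) = 3.1847°
wrap1 = π − 2β = 173.6305°
wrap2 = π + 2β = 186.3695°
tangent length = C·cosβ = 71.8888
L = r1·wrap1 + r2·wrap2 + 2·C·cosβ = 1·3.0304 + 5·3.2528 + 2·71.8888 = 163.0718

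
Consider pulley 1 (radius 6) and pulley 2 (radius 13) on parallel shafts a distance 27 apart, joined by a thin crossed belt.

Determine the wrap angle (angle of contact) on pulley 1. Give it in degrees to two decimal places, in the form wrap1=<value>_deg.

wrap1=269.45_deg

crossed belt: β = asin((r1+r2)/C) = asin(19/27) = 44.7249°
wrap1 = wrap2 = π + 2β = 269.4498°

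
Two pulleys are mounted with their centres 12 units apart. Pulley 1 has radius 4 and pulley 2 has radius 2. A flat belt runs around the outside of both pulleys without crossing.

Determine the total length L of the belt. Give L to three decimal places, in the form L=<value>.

open belt: β = asin((r2−r1)/C) = asin(-2/12) = -9.5941°
wrap1 = π − 2β = 199.1881°
wrap2 = π + 2β = 160.8119°
tangent length = C·cosβ = 11.8322
L = r1·wrap1 + r2·wrap2 + 2·C·cosβ = 4·3.4765 + 2·2.8067 + 2·11.8322 = 43.1837

L=43.184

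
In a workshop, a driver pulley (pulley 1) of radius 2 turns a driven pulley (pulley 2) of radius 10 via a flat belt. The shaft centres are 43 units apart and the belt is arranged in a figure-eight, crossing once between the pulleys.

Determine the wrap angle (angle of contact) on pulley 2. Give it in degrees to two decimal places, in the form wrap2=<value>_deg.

crossed belt: β = asin((r1+r2)/C) = asin(12/43) = 16.2047°
wrap1 = wrap2 = π + 2β = 212.4094°

wrap2=212.41_deg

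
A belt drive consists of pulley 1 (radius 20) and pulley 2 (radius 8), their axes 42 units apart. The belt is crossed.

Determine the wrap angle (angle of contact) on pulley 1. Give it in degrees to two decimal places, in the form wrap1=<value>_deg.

wrap1=263.62_deg

crossed belt: β = asin((r1+r2)/C) = asin(28/42) = 41.8103°
wrap1 = wrap2 = π + 2β = 263.6206°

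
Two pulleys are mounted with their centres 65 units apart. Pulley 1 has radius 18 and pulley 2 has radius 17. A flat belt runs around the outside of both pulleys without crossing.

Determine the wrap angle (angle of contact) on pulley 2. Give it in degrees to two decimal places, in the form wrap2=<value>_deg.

wrap2=178.24_deg

open belt: β = asin((r2−r1)/C) = asin(-1/65) = -0.8815°
wrap1 = π − 2β = 181.7630°
wrap2 = π + 2β = 178.2370°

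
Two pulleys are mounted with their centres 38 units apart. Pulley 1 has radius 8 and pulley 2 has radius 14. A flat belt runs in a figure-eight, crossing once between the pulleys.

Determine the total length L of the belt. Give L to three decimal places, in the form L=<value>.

L=158.250

crossed belt: β = asin((r1+r2)/C) = asin(22/38) = 35.3765°
wrap1 = wrap2 = π + 2β = 250.7531°
tangent length = C·cosβ = 30.9839
L = (r1+r2)·wrap + 2·C·cosβ = 22·4.3765 + 2·30.9839 = 158.2500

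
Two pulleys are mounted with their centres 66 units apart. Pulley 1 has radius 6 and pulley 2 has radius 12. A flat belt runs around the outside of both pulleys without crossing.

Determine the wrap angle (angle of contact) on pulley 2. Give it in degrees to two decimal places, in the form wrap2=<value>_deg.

wrap2=190.43_deg

open belt: β = asin((r2−r1)/C) = asin(6/66) = 5.2159°
wrap1 = π − 2β = 169.5682°
wrap2 = π + 2β = 190.4318°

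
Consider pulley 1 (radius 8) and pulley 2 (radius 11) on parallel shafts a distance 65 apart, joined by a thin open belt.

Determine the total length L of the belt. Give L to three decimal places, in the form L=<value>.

L=189.829

open belt: β = asin((r2−r1)/C) = asin(3/65) = 2.6454°
wrap1 = π − 2β = 174.7093°
wrap2 = π + 2β = 185.2907°
tangent length = C·cosβ = 64.9307
L = r1·wrap1 + r2·wrap2 + 2·C·cosβ = 8·3.0493 + 11·3.2339 + 2·64.9307 = 189.8287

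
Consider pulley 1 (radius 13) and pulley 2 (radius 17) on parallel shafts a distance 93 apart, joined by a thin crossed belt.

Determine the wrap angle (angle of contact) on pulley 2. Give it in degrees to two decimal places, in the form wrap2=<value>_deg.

crossed belt: β = asin((r1+r2)/C) = asin(30/93) = 18.8191°
wrap1 = wrap2 = π + 2β = 217.6381°

wrap2=217.64_deg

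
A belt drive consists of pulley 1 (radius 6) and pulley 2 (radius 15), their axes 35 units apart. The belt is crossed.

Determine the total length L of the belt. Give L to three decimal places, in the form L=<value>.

crossed belt: β = asin((r1+r2)/C) = asin(21/35) = 36.8699°
wrap1 = wrap2 = π + 2β = 253.7398°
tangent length = C·cosβ = 28.0000
L = (r1+r2)·wrap + 2·C·cosβ = 21·4.4286 + 2·28.0000 = 149.0005

L=149.000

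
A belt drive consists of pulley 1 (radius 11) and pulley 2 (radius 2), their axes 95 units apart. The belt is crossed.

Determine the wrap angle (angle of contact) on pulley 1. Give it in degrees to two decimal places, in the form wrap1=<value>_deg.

wrap1=195.73_deg

crossed belt: β = asin((r1+r2)/C) = asin(13/95) = 7.8652°
wrap1 = wrap2 = π + 2β = 195.7303°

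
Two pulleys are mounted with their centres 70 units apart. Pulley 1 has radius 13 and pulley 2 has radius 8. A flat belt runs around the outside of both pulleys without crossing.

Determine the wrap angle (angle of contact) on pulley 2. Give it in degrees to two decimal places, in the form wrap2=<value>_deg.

open belt: β = asin((r2−r1)/C) = asin(-5/70) = -4.0960°
wrap1 = π − 2β = 188.1921°
wrap2 = π + 2β = 171.8079°

wrap2=171.81_deg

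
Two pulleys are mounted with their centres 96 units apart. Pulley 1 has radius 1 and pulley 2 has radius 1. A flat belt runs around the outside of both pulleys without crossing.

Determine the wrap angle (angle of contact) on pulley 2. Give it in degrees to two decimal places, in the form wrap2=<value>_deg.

wrap2=180.00_deg

open belt: β = asin((r2−r1)/C) = asin(0/96) = 0.0000°
wrap1 = π − 2β = 180.0000°
wrap2 = π + 2β = 180.0000°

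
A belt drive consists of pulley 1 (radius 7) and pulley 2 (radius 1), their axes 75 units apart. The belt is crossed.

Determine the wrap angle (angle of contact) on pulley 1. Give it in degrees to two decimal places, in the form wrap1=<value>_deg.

wrap1=192.25_deg

crossed belt: β = asin((r1+r2)/C) = asin(8/75) = 6.1232°
wrap1 = wrap2 = π + 2β = 192.2464°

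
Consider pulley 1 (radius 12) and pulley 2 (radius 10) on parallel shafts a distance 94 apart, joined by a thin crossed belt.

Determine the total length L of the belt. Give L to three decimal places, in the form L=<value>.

crossed belt: β = asin((r1+r2)/C) = asin(22/94) = 13.5352°
wrap1 = wrap2 = π + 2β = 207.0704°
tangent length = C·cosβ = 91.3893
L = (r1+r2)·wrap + 2·C·cosβ = 22·3.6141 + 2·91.3893 = 262.2879

L=262.288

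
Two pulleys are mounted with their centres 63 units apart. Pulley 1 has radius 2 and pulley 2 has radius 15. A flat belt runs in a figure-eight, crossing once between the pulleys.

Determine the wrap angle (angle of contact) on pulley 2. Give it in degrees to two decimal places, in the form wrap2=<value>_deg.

wrap2=211.31_deg

crossed belt: β = asin((r1+r2)/C) = asin(17/63) = 15.6548°
wrap1 = wrap2 = π + 2β = 211.3096°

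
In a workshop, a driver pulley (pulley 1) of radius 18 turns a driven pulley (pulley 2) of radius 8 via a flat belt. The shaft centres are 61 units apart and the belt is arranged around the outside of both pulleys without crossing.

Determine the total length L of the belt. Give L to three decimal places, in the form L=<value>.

L=205.324

open belt: β = asin((r2−r1)/C) = asin(-10/61) = -9.4353°
wrap1 = π − 2β = 198.8707°
wrap2 = π + 2β = 161.1293°
tangent length = C·cosβ = 60.1747
L = r1·wrap1 + r2·wrap2 + 2·C·cosβ = 18·3.4709 + 8·2.8122 + 2·60.1747 = 205.3245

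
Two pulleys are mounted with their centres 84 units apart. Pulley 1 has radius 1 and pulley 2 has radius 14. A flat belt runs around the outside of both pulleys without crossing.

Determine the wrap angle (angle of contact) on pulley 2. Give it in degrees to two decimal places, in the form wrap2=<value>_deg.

wrap2=197.81_deg

open belt: β = asin((r2−r1)/C) = asin(13/84) = 8.9030°
wrap1 = π − 2β = 162.1940°
wrap2 = π + 2β = 197.8060°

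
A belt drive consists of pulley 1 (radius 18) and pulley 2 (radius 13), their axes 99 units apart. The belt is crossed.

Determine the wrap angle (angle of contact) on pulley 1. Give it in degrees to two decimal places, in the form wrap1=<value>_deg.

wrap1=216.50_deg

crossed belt: β = asin((r1+r2)/C) = asin(31/99) = 18.2480°
wrap1 = wrap2 = π + 2β = 216.4961°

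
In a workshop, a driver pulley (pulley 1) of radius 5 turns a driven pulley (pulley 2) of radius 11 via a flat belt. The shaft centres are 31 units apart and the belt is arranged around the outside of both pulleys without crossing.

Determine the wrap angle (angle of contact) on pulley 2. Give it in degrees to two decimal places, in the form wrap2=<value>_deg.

open belt: β = asin((r2−r1)/C) = asin(6/31) = 11.1599°
wrap1 = π − 2β = 157.6801°
wrap2 = π + 2β = 202.3199°

wrap2=202.32_deg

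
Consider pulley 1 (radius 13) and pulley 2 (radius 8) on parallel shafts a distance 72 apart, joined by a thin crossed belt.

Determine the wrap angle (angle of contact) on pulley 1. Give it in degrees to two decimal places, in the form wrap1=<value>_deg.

crossed belt: β = asin((r1+r2)/C) = asin(21/72) = 16.9578°
wrap1 = wrap2 = π + 2β = 213.9155°

wrap1=213.92_deg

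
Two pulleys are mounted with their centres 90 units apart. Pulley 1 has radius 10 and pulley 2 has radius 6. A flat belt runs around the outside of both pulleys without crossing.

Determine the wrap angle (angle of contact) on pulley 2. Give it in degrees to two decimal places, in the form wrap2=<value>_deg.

wrap2=174.91_deg

open belt: β = asin((r2−r1)/C) = asin(-4/90) = -2.5473°
wrap1 = π − 2β = 185.0946°
wrap2 = π + 2β = 174.9054°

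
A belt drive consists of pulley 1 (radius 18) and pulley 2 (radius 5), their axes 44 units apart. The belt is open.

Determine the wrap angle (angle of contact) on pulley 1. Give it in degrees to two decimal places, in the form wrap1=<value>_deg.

wrap1=214.37_deg

open belt: β = asin((r2−r1)/C) = asin(-13/44) = -17.1848°
wrap1 = π − 2β = 214.3696°
wrap2 = π + 2β = 145.6304°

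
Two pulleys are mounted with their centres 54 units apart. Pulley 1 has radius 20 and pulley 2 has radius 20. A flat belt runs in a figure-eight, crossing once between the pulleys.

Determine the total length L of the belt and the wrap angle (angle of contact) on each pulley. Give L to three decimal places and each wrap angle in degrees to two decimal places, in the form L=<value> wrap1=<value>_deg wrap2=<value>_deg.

crossed belt: β = asin((r1+r2)/C) = asin(40/54) = 47.7946°
wrap1 = wrap2 = π + 2β = 275.5891°
tangent length = C·cosβ = 36.2767
L = (r1+r2)·wrap + 2·C·cosβ = 40·4.8099 + 2·36.2767 = 264.9509

L=264.951 wrap1=275.59_deg wrap2=275.59_deg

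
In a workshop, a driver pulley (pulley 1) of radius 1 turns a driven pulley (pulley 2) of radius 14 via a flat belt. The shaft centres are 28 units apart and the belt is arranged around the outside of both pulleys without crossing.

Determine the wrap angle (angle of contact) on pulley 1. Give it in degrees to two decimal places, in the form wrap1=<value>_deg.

open belt: β = asin((r2−r1)/C) = asin(13/28) = 27.6640°
wrap1 = π − 2β = 124.6720°
wrap2 = π + 2β = 235.3280°

wrap1=124.67_deg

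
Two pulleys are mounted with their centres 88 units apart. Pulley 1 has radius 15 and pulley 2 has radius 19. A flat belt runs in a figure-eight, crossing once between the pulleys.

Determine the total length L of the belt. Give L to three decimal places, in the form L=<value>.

L=296.122

crossed belt: β = asin((r1+r2)/C) = asin(34/88) = 22.7284°
wrap1 = wrap2 = π + 2β = 225.4568°
tangent length = C·cosβ = 81.1665
L = (r1+r2)·wrap + 2·C·cosβ = 34·3.9350 + 2·81.1665 = 296.1218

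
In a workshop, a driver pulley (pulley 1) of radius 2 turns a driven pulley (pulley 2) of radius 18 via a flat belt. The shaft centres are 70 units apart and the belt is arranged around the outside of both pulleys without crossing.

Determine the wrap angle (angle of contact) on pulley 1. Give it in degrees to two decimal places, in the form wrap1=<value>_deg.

open belt: β = asin((r2−r1)/C) = asin(16/70) = 13.2130°
wrap1 = π − 2β = 153.5740°
wrap2 = π + 2β = 206.4260°

wrap1=153.57_deg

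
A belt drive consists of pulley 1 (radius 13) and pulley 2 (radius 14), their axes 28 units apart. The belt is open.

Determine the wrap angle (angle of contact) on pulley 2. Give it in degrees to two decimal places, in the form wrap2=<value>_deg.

open belt: β = asin((r2−r1)/C) = asin(1/28) = 2.0467°
wrap1 = π − 2β = 175.9066°
wrap2 = π + 2β = 184.0934°

wrap2=184.09_deg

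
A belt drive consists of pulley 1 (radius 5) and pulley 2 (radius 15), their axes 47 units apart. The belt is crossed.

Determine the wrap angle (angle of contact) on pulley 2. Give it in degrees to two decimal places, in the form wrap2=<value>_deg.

crossed belt: β = asin((r1+r2)/C) = asin(20/47) = 25.1843°
wrap1 = wrap2 = π + 2β = 230.3687°

wrap2=230.37_deg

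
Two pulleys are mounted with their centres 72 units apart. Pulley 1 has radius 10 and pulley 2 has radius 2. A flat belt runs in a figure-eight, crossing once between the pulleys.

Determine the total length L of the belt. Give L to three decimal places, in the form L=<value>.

crossed belt: β = asin((r1+r2)/C) = asin(12/72) = 9.5941°
wrap1 = wrap2 = π + 2β = 199.1881°
tangent length = C·cosβ = 70.9930
L = (r1+r2)·wrap + 2·C·cosβ = 12·3.4765 + 2·70.9930 = 183.7038

L=183.704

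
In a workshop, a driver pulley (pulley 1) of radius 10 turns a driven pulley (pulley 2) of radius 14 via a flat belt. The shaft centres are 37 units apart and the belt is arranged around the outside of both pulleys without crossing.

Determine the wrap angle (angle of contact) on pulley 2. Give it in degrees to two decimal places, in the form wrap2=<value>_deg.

wrap2=192.41_deg

open belt: β = asin((r2−r1)/C) = asin(4/37) = 6.2063°
wrap1 = π − 2β = 167.5875°
wrap2 = π + 2β = 192.4125°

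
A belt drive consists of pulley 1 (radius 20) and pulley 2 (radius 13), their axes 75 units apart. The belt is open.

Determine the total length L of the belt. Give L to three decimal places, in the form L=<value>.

open belt: β = asin((r2−r1)/C) = asin(-7/75) = -5.3554°
wrap1 = π − 2β = 190.7108°
wrap2 = π + 2β = 169.2892°
tangent length = C·cosβ = 74.6726
L = r1·wrap1 + r2·wrap2 + 2·C·cosβ = 20·3.3285 + 13·2.9547 + 2·74.6726 = 254.3264

L=254.326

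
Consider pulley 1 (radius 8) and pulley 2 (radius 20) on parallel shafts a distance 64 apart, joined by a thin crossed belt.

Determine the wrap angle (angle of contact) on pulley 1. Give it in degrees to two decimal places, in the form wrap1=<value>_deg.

crossed belt: β = asin((r1+r2)/C) = asin(28/64) = 25.9445°
wrap1 = wrap2 = π + 2β = 231.8890°

wrap1=231.89_deg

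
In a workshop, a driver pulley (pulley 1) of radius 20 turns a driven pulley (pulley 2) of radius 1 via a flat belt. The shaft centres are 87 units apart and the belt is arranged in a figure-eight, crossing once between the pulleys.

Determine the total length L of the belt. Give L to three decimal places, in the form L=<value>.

crossed belt: β = asin((r1+r2)/C) = asin(21/87) = 13.9680°
wrap1 = wrap2 = π + 2β = 207.9359°
tangent length = C·cosβ = 84.4275
L = (r1+r2)·wrap + 2·C·cosβ = 21·3.6292 + 2·84.4275 = 245.0675

L=245.067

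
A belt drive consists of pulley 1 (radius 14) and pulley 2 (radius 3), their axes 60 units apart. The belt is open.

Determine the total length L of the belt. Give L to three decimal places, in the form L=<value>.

open belt: β = asin((r2−r1)/C) = asin(-11/60) = -10.5640°
wrap1 = π − 2β = 201.1280°
wrap2 = π + 2β = 158.8720°
tangent length = C·cosβ = 58.9830
L = r1·wrap1 + r2·wrap2 + 2·C·cosβ = 14·3.5103 + 3·2.7728 + 2·58.9830 = 175.4294

L=175.429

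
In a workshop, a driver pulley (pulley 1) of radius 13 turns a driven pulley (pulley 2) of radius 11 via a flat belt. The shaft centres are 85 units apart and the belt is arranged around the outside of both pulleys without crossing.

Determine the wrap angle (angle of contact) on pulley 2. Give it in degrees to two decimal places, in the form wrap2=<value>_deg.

open belt: β = asin((r2−r1)/C) = asin(-2/85) = -1.3483°
wrap1 = π − 2β = 182.6965°
wrap2 = π + 2β = 177.3035°

wrap2=177.30_deg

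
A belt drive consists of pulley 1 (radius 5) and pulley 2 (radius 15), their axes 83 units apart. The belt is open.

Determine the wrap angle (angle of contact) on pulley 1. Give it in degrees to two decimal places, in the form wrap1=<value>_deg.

open belt: β = asin((r2−r1)/C) = asin(10/83) = 6.9199°
wrap1 = π − 2β = 166.1602°
wrap2 = π + 2β = 193.8398°

wrap1=166.16_deg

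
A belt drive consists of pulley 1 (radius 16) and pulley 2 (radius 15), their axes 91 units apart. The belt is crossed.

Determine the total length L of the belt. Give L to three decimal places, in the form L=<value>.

L=290.056

crossed belt: β = asin((r1+r2)/C) = asin(31/91) = 19.9170°
wrap1 = wrap2 = π + 2β = 219.8341°
tangent length = C·cosβ = 85.5570
L = (r1+r2)·wrap + 2·C·cosβ = 31·3.8368 + 2·85.5570 = 290.0557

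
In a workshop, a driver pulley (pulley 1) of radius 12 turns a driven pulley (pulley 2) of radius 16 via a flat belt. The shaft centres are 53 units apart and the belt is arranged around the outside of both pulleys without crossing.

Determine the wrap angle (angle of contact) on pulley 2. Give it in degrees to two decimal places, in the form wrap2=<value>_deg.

open belt: β = asin((r2−r1)/C) = asin(4/53) = 4.3283°
wrap1 = π − 2β = 171.3433°
wrap2 = π + 2β = 188.6567°

wrap2=188.66_deg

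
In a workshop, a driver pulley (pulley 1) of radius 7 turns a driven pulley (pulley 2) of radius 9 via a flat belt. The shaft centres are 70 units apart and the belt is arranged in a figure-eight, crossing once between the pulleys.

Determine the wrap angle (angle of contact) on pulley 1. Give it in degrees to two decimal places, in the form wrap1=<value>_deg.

crossed belt: β = asin((r1+r2)/C) = asin(16/70) = 13.2130°
wrap1 = wrap2 = π + 2β = 206.4260°

wrap1=206.43_deg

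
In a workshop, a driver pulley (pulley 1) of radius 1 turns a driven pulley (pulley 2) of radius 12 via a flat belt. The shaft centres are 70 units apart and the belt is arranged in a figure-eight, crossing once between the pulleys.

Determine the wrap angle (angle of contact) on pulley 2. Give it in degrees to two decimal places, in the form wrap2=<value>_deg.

wrap2=201.41_deg

crossed belt: β = asin((r1+r2)/C) = asin(13/70) = 10.7028°
wrap1 = wrap2 = π + 2β = 201.4056°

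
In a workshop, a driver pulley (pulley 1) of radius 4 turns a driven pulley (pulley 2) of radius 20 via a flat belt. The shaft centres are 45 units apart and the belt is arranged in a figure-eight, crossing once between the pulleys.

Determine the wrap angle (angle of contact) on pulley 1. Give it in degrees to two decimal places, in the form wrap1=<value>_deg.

wrap1=244.46_deg

crossed belt: β = asin((r1+r2)/C) = asin(24/45) = 32.2310°
wrap1 = wrap2 = π + 2β = 244.4619°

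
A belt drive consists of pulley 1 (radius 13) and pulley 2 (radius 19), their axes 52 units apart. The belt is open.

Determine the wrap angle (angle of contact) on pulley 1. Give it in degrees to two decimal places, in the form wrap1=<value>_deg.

wrap1=166.75_deg

open belt: β = asin((r2−r1)/C) = asin(6/52) = 6.6258°
wrap1 = π − 2β = 166.7484°
wrap2 = π + 2β = 193.2516°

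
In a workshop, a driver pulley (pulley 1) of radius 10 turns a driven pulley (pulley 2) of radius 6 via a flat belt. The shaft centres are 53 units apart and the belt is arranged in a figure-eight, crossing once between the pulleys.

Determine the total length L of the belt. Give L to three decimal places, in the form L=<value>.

L=161.133

crossed belt: β = asin((r1+r2)/C) = asin(16/53) = 17.5710°
wrap1 = wrap2 = π + 2β = 215.1419°
tangent length = C·cosβ = 50.5272
L = (r1+r2)·wrap + 2·C·cosβ = 16·3.7549 + 2·50.5272 = 161.1334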